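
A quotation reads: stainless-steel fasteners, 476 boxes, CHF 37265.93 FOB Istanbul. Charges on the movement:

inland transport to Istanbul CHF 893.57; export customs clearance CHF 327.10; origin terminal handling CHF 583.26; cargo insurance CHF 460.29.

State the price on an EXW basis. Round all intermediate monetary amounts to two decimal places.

EXW price: CHF 35462.00

Not relevant to the conversion: insurance — on the buyer under both terms; not part of either seller's price.
From FOB to EXW, the seller no longer bears: inland to port, export clearance, origin terminal.
EXW price = 37265.93 − 893.57 − 327.10 − 583.26 = 35462.00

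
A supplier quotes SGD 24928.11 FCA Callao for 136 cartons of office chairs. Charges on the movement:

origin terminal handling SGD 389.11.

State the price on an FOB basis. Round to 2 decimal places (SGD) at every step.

From FCA to FOB, the seller additionally bears: origin terminal.
FOB price = 24928.11 + 389.11 = 25317.22

FOB price: SGD 25317.22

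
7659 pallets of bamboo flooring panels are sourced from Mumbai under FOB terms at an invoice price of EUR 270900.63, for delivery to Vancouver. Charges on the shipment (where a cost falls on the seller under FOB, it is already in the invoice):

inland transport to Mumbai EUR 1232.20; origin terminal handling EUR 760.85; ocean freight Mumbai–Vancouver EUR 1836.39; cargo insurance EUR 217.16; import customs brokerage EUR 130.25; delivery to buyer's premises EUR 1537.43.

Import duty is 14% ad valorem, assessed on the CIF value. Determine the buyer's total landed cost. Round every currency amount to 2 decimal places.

FOB: the seller bears costs until goods are on board at the origin port; the buyer bears freight, insurance and all costs thereafter.
Already in the invoice (seller's account under FOB): inland to port, origin terminal — exclude.
CIF value = FOB price + freight + insurance = 270900.63 + 1836.39 + 217.16 = 272954.18
Import duty = 272954.18 × 14% = 38213.59
Buyer bears: freight 1836.39 + insurance 217.16 + brokerage 130.25 + delivery 1537.43 + duty 38213.59 = 41934.82
Landed cost = invoice 270900.63 + 41934.82 = 312835.45

Total landed cost: EUR 312835.45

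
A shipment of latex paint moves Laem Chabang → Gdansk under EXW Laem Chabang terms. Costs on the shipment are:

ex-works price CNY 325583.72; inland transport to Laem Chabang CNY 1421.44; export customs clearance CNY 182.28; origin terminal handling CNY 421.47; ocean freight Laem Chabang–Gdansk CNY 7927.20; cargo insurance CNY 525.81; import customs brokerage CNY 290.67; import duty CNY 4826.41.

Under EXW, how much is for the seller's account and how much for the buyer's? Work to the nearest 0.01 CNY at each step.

Seller: CNY 325583.72; buyer: CNY 15595.28

EXW: the seller makes goods available at their premises; the buyer bears all onward costs.
Seller's account: goods 325583.72 = 325583.72
Buyer's account: inland to port 1421.44 + export clearance 182.28 + origin terminal 421.47 + freight 7927.20 + insurance 525.81 + brokerage 290.67 + duty 4826.41 = 15595.28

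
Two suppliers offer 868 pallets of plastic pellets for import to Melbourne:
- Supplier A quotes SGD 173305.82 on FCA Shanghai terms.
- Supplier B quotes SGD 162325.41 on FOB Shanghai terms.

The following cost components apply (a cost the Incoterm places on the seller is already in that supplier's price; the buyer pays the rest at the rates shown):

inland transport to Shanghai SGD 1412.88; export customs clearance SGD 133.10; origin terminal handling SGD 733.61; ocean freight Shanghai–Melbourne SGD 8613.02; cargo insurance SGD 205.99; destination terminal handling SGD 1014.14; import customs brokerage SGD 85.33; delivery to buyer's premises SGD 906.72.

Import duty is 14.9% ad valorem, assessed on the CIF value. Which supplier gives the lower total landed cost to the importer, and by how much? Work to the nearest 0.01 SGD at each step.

Supplier A (FCA):
CIF value = FCA price + origin terminal + freight + insurance = 173305.82 + 733.61 + 8613.02 + 205.99 = 182858.44
Import duty = 182858.44 × 14.9% = 27245.91
Buyer bears (A): 733.61 + 8613.02 + 205.99 + 1014.14 + 85.33 + 906.72 = 11558.81
Landed cost (A) = invoice 173305.82 + 11558.81 + duty 27245.91 = 212110.54
Supplier B (FOB):
CIF value = FOB price + freight + insurance = 162325.41 + 8613.02 + 205.99 = 171144.42
Import duty = 171144.42 × 14.9% = 25500.52
Buyer bears (B): 8613.02 + 205.99 + 1014.14 + 85.33 + 906.72 = 10825.20
Landed cost (B) = invoice 162325.41 + 10825.20 + duty 25500.52 = 198651.13
Difference = |212110.54 − 198651.13| = 13459.41

Supplier B is cheaper by SGD 13459.41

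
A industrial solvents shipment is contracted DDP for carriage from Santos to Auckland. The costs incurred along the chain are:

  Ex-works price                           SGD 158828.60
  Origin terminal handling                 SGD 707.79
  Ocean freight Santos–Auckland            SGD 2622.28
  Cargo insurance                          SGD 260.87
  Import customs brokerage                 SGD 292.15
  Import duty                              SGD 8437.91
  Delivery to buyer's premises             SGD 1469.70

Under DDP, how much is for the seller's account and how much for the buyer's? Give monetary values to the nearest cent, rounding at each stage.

DDP: the seller bears all costs including import duty.
Seller's account: goods 158828.60 + origin terminal 707.79 + freight 2622.28 + insurance 260.87 + brokerage 292.15 + duty 8437.91 + delivery 1469.70 = 172619.30
Buyer's account: 0.00

Seller: SGD 172619.30; buyer: SGD 0.00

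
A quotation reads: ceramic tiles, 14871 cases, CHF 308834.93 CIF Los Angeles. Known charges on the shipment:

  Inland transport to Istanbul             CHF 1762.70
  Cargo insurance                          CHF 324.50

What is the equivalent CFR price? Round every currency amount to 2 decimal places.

CFR price: CHF 308510.43

Not relevant to the conversion: inland to port — on the seller under both CIF and CFR; already in the CIF price and stays in the CFR price.
From CIF to CFR, the seller no longer bears: insurance.
CFR price = 308834.93 − 324.50 = 308510.43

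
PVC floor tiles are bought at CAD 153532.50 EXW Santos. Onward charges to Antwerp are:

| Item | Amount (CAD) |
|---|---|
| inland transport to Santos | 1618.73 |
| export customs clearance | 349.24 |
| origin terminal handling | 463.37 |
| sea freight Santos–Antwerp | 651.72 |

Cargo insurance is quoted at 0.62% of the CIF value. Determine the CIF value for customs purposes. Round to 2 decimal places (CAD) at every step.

CIF value: CAD 157592.63

Let C be the CIF value. C = EXW price + pre-shipment costs + freight + 0.62% × C
C − 0.62% × C = 153532.50 + 1618.73 + 349.24 + 463.37 + 651.72
0.9938 × C = 156615.56
C = 156615.56 / 0.9938 = 157592.63
Insurance premium = 0.62% × 157592.63 = 977.07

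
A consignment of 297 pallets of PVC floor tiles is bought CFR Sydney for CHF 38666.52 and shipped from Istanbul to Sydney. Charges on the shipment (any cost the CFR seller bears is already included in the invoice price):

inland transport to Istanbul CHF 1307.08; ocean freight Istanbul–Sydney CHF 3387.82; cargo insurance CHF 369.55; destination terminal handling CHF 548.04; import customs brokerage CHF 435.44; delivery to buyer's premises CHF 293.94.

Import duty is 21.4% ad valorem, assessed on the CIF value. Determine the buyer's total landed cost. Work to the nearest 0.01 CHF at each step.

Total landed cost: CHF 48667.21

CFR: the seller pays costs through ocean freight to the destination port, but not insurance.
Already in the invoice (seller's account under CFR): inland to port, freight — exclude.
CIF value = CFR price + insurance = 38666.52 + 369.55 = 39036.07
Import duty = 39036.07 × 21.4% = 8353.72
Buyer bears: insurance 369.55 + destination terminal 548.04 + brokerage 435.44 + delivery 293.94 + duty 8353.72 = 10000.69
Landed cost = invoice 38666.52 + 10000.69 = 48667.21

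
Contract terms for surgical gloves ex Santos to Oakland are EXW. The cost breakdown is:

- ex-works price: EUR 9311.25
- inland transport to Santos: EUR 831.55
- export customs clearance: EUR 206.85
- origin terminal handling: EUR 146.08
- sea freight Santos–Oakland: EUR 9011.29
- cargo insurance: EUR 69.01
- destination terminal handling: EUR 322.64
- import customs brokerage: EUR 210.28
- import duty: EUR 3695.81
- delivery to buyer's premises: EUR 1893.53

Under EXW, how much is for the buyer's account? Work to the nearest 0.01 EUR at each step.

Buyer's account: EUR 16387.04

EXW: the seller makes goods available at their premises; the buyer bears all onward costs.
Seller's account: goods 9311.25 = 9311.25
Buyer's account: inland to port 831.55 + export clearance 206.85 + origin terminal 146.08 + freight 9011.29 + insurance 69.01 + destination terminal 322.64 + brokerage 210.28 + duty 3695.81 + delivery 1893.53 = 16387.04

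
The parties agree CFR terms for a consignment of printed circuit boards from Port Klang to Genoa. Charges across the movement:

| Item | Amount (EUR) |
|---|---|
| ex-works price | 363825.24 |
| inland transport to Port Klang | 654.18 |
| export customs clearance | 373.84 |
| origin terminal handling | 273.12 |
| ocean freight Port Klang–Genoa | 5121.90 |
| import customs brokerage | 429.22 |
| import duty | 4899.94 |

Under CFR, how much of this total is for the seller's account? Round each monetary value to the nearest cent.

Seller's account: EUR 370248.28

CFR: the seller pays costs through ocean freight to the destination port, but not insurance.
Seller's account: goods 363825.24 + inland to port 654.18 + export clearance 373.84 + origin terminal 273.12 + freight 5121.90 = 370248.28
Buyer's account: brokerage 429.22 + duty 4899.94 = 5329.16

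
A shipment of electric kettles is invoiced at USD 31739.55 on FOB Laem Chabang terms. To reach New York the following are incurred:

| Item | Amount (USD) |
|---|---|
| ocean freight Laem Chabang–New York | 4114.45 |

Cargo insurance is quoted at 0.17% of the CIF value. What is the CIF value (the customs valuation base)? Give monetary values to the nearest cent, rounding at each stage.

Let C be the CIF value. C = FOB price + freight + 0.17% × C
C − 0.17% × C = 31739.55 + 4114.45
0.9983 × C = 35854.00
C = 35854.00 / 0.9983 = 35915.06
Insurance premium = 0.17% × 35915.06 = 61.06

CIF value: USD 35915.06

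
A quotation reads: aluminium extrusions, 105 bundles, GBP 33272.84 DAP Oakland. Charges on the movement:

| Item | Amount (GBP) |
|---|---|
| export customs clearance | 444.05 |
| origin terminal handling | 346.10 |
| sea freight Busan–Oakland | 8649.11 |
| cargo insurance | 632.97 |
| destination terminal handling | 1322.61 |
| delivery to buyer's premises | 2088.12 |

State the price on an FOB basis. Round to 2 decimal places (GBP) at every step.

FOB price: GBP 20580.03

Not relevant to the conversion: origin terminal, export clearance — on the seller under both DAP and FOB; already in the DAP price and stays in the FOB price.
From DAP to FOB, the seller no longer bears: freight, insurance, destination terminal, delivery.
FOB price = 33272.84 − 8649.11 − 632.97 − 1322.61 − 2088.12 = 20580.03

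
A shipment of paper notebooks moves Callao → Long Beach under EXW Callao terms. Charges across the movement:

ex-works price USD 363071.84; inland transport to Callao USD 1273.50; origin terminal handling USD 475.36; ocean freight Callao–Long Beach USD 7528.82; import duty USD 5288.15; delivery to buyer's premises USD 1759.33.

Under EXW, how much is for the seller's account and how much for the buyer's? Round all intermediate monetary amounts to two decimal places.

EXW: the seller makes goods available at their premises; the buyer bears all onward costs.
Seller's account: goods 363071.84 = 363071.84
Buyer's account: inland to port 1273.50 + origin terminal 475.36 + freight 7528.82 + duty 5288.15 + delivery 1759.33 = 16325.16

Seller: USD 363071.84; buyer: USD 16325.16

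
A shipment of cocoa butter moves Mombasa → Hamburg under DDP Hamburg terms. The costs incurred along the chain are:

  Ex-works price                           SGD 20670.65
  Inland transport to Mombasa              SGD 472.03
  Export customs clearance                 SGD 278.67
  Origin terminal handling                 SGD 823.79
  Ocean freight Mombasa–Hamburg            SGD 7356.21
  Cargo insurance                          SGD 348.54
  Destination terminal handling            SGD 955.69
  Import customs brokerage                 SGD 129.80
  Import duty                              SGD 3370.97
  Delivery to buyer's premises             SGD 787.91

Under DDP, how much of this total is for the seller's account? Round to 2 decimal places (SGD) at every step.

Seller's account: SGD 35194.26

DDP: the seller bears all costs including import duty.
Seller's account: goods 20670.65 + inland to port 472.03 + export clearance 278.67 + origin terminal 823.79 + freight 7356.21 + insurance 348.54 + destination terminal 955.69 + brokerage 129.80 + duty 3370.97 + delivery 787.91 = 35194.26
Buyer's account: 0.00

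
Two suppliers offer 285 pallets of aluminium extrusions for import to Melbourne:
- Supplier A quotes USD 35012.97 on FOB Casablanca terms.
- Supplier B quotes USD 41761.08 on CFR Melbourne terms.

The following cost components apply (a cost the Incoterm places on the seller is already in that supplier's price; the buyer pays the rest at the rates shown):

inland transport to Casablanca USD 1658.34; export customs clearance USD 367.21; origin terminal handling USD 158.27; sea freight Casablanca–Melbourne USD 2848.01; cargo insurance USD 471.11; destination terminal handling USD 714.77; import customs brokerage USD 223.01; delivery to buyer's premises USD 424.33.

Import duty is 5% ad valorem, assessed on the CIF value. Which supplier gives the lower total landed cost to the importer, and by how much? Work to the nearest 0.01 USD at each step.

Supplier A is cheaper by USD 4095.11

Supplier A (FOB):
CIF value = FOB price + freight + insurance = 35012.97 + 2848.01 + 471.11 = 38332.09
Import duty = 38332.09 × 5% = 1916.60
Buyer bears (A): 2848.01 + 471.11 + 714.77 + 223.01 + 424.33 = 4681.23
Landed cost (A) = invoice 35012.97 + 4681.23 + duty 1916.60 = 41610.80
Supplier B (CFR):
CIF value = CFR price + insurance = 41761.08 + 471.11 = 42232.19
Import duty = 42232.19 × 5% = 2111.61
Buyer bears (B): 471.11 + 714.77 + 223.01 + 424.33 = 1833.22
Landed cost (B) = invoice 41761.08 + 1833.22 + duty 2111.61 = 45705.91
Difference = |41610.80 − 45705.91| = 4095.11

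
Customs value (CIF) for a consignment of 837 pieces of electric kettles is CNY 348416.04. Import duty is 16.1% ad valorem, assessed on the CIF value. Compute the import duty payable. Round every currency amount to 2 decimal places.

Import duty: CNY 56094.98

Import duty = 348416.04 × 16.1% = 56094.98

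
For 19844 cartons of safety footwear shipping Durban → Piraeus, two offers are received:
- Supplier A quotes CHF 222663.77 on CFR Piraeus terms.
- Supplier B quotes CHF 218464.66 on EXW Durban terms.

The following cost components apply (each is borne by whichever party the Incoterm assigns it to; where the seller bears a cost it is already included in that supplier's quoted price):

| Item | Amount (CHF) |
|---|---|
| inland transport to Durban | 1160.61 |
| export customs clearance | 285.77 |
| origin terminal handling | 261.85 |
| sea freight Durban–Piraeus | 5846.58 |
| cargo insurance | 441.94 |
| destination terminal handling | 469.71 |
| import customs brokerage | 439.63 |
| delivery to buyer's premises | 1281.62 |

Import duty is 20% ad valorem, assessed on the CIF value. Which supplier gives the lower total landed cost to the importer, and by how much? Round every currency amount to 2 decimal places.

Supplier A (CFR):
CIF value = CFR price + insurance = 222663.77 + 441.94 = 223105.71
Import duty = 223105.71 × 20% = 44621.14
Buyer bears (A): 441.94 + 469.71 + 439.63 + 1281.62 = 2632.90
Landed cost (A) = invoice 222663.77 + 2632.90 + duty 44621.14 = 269917.81
Supplier B (EXW):
CIF value = EXW price + inland to port + export clearance + origin terminal + freight + insurance = 218464.66 + 1160.61 + 285.77 + 261.85 + 5846.58 + 441.94 = 226461.41
Import duty = 226461.41 × 20% = 45292.28
Buyer bears (B): 1160.61 + 285.77 + 261.85 + 5846.58 + 441.94 + 469.71 + 439.63 + 1281.62 = 10187.71
Landed cost (B) = invoice 218464.66 + 10187.71 + duty 45292.28 = 273944.65
Difference = |269917.81 − 273944.65| = 4026.84

Supplier A is cheaper by CHF 4026.84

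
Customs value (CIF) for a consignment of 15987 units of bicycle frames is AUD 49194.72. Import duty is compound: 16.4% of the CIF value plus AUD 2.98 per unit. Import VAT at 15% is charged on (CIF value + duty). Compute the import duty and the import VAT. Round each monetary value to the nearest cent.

Ad valorem component: 49194.72 × 16.4% = 8067.93
Specific component: 15987 × 2.98 = 47641.26
Import duty = 8067.93 + 47641.26 = 55709.19
VAT base = CIF + duty = 49194.72 + 55709.19 = 104903.91
Import VAT = 104903.91 × 15% = 15735.59

Import duty: AUD 55709.19; import VAT: AUD 15735.59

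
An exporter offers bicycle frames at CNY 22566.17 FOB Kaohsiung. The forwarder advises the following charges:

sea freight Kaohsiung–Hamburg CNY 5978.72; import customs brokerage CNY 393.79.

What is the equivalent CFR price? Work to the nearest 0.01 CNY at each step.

CFR price: CNY 28544.89

Not relevant to the conversion: brokerage — on the buyer under both terms; not part of either seller's price.
From FOB to CFR, the seller additionally bears: freight.
CFR price = 22566.17 + 5978.72 = 28544.89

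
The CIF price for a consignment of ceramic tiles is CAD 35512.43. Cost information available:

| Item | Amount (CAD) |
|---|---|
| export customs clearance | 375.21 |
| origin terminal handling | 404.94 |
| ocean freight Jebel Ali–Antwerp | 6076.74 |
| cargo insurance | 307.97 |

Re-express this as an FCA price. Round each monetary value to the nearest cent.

Not relevant to the conversion: export clearance — on the seller under both CIF and FCA; already in the CIF price and stays in the FCA price.
From CIF to FCA, the seller no longer bears: origin terminal, freight, insurance.
FCA price = 35512.43 − 404.94 − 6076.74 − 307.97 = 28722.78

FCA price: CAD 28722.78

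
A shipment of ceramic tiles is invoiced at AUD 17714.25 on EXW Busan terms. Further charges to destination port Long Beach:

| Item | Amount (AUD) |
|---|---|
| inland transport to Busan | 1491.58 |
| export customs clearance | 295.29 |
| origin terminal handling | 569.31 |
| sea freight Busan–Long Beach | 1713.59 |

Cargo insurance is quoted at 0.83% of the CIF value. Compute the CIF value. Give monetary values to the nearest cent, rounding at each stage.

CIF value: AUD 21966.34

Let C be the CIF value. C = EXW price + pre-shipment costs + freight + 0.83% × C
C − 0.83% × C = 17714.25 + 1491.58 + 295.29 + 569.31 + 1713.59
0.9917 × C = 21784.02
C = 21784.02 / 0.9917 = 21966.34
Insurance premium = 0.83% × 21966.34 = 182.32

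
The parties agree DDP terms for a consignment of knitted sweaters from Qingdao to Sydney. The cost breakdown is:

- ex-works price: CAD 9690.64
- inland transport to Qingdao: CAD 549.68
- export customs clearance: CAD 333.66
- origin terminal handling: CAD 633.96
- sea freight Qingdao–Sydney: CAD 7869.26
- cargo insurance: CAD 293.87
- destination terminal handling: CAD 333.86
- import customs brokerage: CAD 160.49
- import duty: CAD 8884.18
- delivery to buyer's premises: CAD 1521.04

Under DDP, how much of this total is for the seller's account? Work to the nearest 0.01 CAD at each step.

DDP: the seller bears all costs including import duty.
Seller's account: goods 9690.64 + inland to port 549.68 + export clearance 333.66 + origin terminal 633.96 + freight 7869.26 + insurance 293.87 + destination terminal 333.86 + brokerage 160.49 + duty 8884.18 + delivery 1521.04 = 30270.64
Buyer's account: 0.00

Seller's account: CAD 30270.64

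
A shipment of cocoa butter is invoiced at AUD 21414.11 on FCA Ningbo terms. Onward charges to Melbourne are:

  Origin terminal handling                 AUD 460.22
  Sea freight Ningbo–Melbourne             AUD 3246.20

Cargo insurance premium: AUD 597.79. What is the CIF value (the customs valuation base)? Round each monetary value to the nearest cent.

CIF value: AUD 25718.32

CIF = FCA price + pre-shipment costs + freight + insurance
CIF = 21414.11 + 460.22 + 3246.20 + 597.79 = 25718.32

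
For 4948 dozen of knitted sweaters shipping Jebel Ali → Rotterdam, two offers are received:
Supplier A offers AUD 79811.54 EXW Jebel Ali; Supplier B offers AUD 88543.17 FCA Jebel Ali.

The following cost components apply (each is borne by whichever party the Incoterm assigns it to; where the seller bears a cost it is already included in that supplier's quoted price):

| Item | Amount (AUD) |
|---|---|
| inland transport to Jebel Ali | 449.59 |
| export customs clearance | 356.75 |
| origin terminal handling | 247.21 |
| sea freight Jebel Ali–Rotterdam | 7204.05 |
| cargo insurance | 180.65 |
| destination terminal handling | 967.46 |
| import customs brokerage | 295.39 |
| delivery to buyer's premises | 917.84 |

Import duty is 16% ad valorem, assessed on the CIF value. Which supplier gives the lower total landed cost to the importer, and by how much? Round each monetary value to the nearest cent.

Supplier A (EXW):
CIF value = EXW price + inland to port + export clearance + origin terminal + freight + insurance = 79811.54 + 449.59 + 356.75 + 247.21 + 7204.05 + 180.65 = 88249.79
Import duty = 88249.79 × 16% = 14119.97
Buyer bears (A): 449.59 + 356.75 + 247.21 + 7204.05 + 180.65 + 967.46 + 295.39 + 917.84 = 10618.94
Landed cost (A) = invoice 79811.54 + 10618.94 + duty 14119.97 = 104550.45
Supplier B (FCA):
CIF value = FCA price + origin terminal + freight + insurance = 88543.17 + 247.21 + 7204.05 + 180.65 = 96175.08
Import duty = 96175.08 × 16% = 15388.01
Buyer bears (B): 247.21 + 7204.05 + 180.65 + 967.46 + 295.39 + 917.84 = 9812.60
Landed cost (B) = invoice 88543.17 + 9812.60 + duty 15388.01 = 113743.78
Difference = |104550.45 − 113743.78| = 9193.33

Supplier A is cheaper by AUD 9193.33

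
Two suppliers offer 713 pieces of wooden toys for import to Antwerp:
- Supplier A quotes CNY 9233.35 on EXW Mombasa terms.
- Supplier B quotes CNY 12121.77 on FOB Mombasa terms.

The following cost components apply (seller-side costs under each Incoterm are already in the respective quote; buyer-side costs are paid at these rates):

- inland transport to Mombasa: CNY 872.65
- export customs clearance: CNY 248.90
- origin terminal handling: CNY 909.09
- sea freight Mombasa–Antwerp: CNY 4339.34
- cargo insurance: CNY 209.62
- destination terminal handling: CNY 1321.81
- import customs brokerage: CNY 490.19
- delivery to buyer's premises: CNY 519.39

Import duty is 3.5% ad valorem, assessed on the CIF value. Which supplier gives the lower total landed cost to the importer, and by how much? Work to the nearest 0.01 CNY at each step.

Supplier A (EXW):
CIF value = EXW price + inland to port + export clearance + origin terminal + freight + insurance = 9233.35 + 872.65 + 248.90 + 909.09 + 4339.34 + 209.62 = 15812.95
Import duty = 15812.95 × 3.5% = 553.45
Buyer bears (A): 872.65 + 248.90 + 909.09 + 4339.34 + 209.62 + 1321.81 + 490.19 + 519.39 = 8910.99
Landed cost (A) = invoice 9233.35 + 8910.99 + duty 553.45 = 18697.79
Supplier B (FOB):
CIF value = FOB price + freight + insurance = 12121.77 + 4339.34 + 209.62 = 16670.73
Import duty = 16670.73 × 3.5% = 583.48
Buyer bears (B): 4339.34 + 209.62 + 1321.81 + 490.19 + 519.39 = 6880.35
Landed cost (B) = invoice 12121.77 + 6880.35 + duty 583.48 = 19585.60
Difference = |18697.79 − 19585.60| = 887.81

Supplier A is cheaper by CNY 887.81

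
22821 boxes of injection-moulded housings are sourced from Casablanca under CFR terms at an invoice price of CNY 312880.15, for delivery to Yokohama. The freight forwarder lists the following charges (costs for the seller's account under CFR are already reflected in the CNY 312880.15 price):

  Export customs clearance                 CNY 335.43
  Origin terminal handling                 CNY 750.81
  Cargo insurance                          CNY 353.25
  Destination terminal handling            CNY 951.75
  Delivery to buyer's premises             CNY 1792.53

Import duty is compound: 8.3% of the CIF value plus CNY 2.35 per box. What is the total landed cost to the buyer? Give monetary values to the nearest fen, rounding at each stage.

CFR: the seller pays costs through ocean freight to the destination port, but not insurance.
Already in the invoice (seller's account under CFR): export clearance, origin terminal — exclude.
CIF value = CFR price + insurance = 312880.15 + 353.25 = 313233.40
Ad valorem component: 313233.40 × 8.3% = 25998.37
Specific component: 22821 × 2.35 = 53629.35
Import duty = 25998.37 + 53629.35 = 79627.72
Buyer bears: insurance 353.25 + destination terminal 951.75 + delivery 1792.53 + duty 79627.72 = 82725.25
Landed cost = invoice 312880.15 + 82725.25 = 395605.40

Total landed cost: CNY 395605.40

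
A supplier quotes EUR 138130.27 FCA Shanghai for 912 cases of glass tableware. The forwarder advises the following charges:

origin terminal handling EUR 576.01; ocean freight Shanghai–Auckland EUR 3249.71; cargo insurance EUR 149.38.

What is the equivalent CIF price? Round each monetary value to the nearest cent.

From FCA to CIF, the seller additionally bears: origin terminal, freight, insurance.
CIF price = 138130.27 + 576.01 + 3249.71 + 149.38 = 142105.37

CIF price: EUR 142105.37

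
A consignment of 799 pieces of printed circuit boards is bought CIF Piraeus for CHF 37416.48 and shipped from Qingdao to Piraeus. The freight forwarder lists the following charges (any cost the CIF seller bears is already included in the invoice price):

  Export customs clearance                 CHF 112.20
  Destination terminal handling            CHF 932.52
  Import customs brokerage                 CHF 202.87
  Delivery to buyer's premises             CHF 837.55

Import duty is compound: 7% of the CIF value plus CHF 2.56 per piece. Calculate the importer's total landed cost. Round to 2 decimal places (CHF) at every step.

CIF: the seller pays costs through ocean freight and marine insurance to the destination port.
Already in the invoice (seller's account under CIF): export clearance — exclude.
The CIF price already equals the CIF value: 37416.48
Ad valorem component: 37416.48 × 7% = 2619.15
Specific component: 799 × 2.56 = 2045.44
Import duty = 2619.15 + 2045.44 = 4664.59
Buyer bears: destination terminal 932.52 + brokerage 202.87 + delivery 837.55 + duty 4664.59 = 6637.53
Landed cost = invoice 37416.48 + 6637.53 = 44054.01

Total landed cost: CHF 44054.01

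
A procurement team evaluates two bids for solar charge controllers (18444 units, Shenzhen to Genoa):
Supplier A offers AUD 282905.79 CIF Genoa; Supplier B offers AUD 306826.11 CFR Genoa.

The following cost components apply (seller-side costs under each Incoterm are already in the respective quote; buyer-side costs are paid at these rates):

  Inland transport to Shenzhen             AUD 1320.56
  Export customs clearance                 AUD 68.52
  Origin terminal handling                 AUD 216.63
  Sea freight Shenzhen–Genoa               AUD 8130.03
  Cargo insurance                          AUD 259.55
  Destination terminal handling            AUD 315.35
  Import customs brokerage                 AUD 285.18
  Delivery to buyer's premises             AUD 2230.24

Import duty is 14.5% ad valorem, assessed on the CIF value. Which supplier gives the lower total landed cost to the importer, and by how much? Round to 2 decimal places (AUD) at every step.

Supplier A is cheaper by AUD 27685.95

Supplier A (CIF):
The CIF price already equals the CIF value: 282905.79
Import duty = 282905.79 × 14.5% = 41021.34
Buyer bears (A): 315.35 + 285.18 + 2230.24 = 2830.77
Landed cost (A) = invoice 282905.79 + 2830.77 + duty 41021.34 = 326757.90
Supplier B (CFR):
CIF value = CFR price + insurance = 306826.11 + 259.55 = 307085.66
Import duty = 307085.66 × 14.5% = 44527.42
Buyer bears (B): 259.55 + 315.35 + 285.18 + 2230.24 = 3090.32
Landed cost (B) = invoice 306826.11 + 3090.32 + duty 44527.42 = 354443.85
Difference = |326757.90 − 354443.85| = 27685.95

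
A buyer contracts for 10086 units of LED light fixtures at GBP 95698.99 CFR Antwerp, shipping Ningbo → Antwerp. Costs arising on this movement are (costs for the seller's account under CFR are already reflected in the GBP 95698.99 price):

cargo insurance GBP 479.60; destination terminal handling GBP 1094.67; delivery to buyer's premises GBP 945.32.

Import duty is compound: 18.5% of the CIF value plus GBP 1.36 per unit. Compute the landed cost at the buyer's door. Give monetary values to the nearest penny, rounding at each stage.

Total landed cost: GBP 129728.58

CFR: the seller pays costs through ocean freight to the destination port, but not insurance.
CIF value = CFR price + insurance = 95698.99 + 479.60 = 96178.59
Ad valorem component: 96178.59 × 18.5% = 17793.04
Specific component: 10086 × 1.36 = 13716.96
Import duty = 17793.04 + 13716.96 = 31510.00
Buyer bears: insurance 479.60 + destination terminal 1094.67 + delivery 945.32 + duty 31510.00 = 34029.59
Landed cost = invoice 95698.99 + 34029.59 = 129728.58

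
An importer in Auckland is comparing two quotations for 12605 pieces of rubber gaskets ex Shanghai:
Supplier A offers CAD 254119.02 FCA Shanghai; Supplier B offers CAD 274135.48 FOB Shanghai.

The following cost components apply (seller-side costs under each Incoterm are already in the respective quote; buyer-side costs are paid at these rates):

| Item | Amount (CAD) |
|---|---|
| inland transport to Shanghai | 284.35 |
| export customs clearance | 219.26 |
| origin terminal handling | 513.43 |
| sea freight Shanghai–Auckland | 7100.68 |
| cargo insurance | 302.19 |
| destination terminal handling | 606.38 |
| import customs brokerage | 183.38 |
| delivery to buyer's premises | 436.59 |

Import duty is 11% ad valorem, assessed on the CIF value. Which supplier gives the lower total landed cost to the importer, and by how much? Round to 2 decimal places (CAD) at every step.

Supplier A (FCA):
CIF value = FCA price + origin terminal + freight + insurance = 254119.02 + 513.43 + 7100.68 + 302.19 = 262035.32
Import duty = 262035.32 × 11% = 28823.89
Buyer bears (A): 513.43 + 7100.68 + 302.19 + 606.38 + 183.38 + 436.59 = 9142.65
Landed cost (A) = invoice 254119.02 + 9142.65 + duty 28823.89 = 292085.56
Supplier B (FOB):
CIF value = FOB price + freight + insurance = 274135.48 + 7100.68 + 302.19 = 281538.35
Import duty = 281538.35 × 11% = 30969.22
Buyer bears (B): 7100.68 + 302.19 + 606.38 + 183.38 + 436.59 = 8629.22
Landed cost (B) = invoice 274135.48 + 8629.22 + duty 30969.22 = 313733.92
Difference = |292085.56 − 313733.92| = 21648.36

Supplier A is cheaper by CAD 21648.36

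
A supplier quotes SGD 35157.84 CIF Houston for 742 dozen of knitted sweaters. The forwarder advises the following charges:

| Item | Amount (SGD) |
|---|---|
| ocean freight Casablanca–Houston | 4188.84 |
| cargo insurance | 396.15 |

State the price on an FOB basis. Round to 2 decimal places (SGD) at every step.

FOB price: SGD 30572.85

From CIF to FOB, the seller no longer bears: freight, insurance.
FOB price = 35157.84 − 4188.84 − 396.15 = 30572.85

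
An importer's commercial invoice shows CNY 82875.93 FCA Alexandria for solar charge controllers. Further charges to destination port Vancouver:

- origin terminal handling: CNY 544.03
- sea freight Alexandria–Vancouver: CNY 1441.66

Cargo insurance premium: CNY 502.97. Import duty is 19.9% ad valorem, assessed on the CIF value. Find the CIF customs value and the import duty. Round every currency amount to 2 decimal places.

CIF = FCA price + pre-shipment costs + freight + insurance
CIF = 82875.93 + 544.03 + 1441.66 + 502.97 = 85364.59
Import duty = 85364.59 × 19.9% = 16987.55

CIF value: CNY 85364.59; import duty: CNY 16987.55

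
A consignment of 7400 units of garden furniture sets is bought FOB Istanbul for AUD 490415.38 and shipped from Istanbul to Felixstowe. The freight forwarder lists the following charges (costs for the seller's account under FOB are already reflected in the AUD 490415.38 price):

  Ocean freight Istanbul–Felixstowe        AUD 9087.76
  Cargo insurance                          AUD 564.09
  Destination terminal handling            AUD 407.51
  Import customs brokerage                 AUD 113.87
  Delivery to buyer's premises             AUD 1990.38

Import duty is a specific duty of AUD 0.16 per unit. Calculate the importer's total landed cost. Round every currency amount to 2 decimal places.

Total landed cost: AUD 503762.99

FOB: the seller bears costs until goods are on board at the origin port; the buyer bears freight, insurance and all costs thereafter.
CIF value = FOB price + freight + insurance = 490415.38 + 9087.76 + 564.09 = 500067.23
Import duty = 7400 × 0.16 = 1184.00
Buyer bears: freight 9087.76 + insurance 564.09 + destination terminal 407.51 + brokerage 113.87 + delivery 1990.38 + duty 1184.00 = 13347.61
Landed cost = invoice 490415.38 + 13347.61 = 503762.99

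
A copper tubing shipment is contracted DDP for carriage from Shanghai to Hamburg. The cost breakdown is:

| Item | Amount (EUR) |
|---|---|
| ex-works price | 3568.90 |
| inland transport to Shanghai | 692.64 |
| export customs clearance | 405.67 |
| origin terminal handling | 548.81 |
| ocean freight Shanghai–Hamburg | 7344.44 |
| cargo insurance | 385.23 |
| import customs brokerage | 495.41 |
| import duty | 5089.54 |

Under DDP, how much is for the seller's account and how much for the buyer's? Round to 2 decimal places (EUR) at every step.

DDP: the seller bears all costs including import duty.
Seller's account: goods 3568.90 + inland to port 692.64 + export clearance 405.67 + origin terminal 548.81 + freight 7344.44 + insurance 385.23 + brokerage 495.41 + duty 5089.54 = 18530.64
Buyer's account: 0.00

Seller: EUR 18530.64; buyer: EUR 0.00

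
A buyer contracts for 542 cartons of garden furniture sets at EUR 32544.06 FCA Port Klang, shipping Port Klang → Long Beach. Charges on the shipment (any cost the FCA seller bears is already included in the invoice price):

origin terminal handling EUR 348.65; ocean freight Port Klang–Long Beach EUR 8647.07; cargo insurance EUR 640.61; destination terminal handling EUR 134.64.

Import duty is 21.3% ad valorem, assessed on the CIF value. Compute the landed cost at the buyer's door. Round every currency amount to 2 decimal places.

FCA: the seller delivers export-cleared goods to the carrier; the buyer bears costs from that point.
CIF value = FCA price + origin terminal + freight + insurance = 32544.06 + 348.65 + 8647.07 + 640.61 = 42180.39
Import duty = 42180.39 × 21.3% = 8984.42
Buyer bears: origin terminal 348.65 + freight 8647.07 + insurance 640.61 + destination terminal 134.64 + duty 8984.42 = 18755.39
Landed cost = invoice 32544.06 + 18755.39 = 51299.45

Total landed cost: EUR 51299.45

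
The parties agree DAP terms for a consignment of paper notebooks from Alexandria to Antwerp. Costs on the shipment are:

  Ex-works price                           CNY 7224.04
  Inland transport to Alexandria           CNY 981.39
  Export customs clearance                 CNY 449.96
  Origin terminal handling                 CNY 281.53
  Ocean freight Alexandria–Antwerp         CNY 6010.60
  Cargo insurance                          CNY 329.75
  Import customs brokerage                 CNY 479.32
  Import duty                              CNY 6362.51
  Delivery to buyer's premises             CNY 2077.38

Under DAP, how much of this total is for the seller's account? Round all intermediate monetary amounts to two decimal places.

Seller's account: CNY 17354.65

DAP: the seller bears all costs to the named destination except import duty and clearance.
Seller's account: goods 7224.04 + inland to port 981.39 + export clearance 449.96 + origin terminal 281.53 + freight 6010.60 + insurance 329.75 + delivery 2077.38 = 17354.65
Buyer's account: brokerage 479.32 + duty 6362.51 = 6841.83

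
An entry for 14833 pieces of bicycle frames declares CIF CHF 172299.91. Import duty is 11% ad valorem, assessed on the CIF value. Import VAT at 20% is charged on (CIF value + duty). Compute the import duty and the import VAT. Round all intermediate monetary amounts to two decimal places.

Import duty = 172299.91 × 11% = 18952.99
VAT base = CIF + duty = 172299.91 + 18952.99 = 191252.90
Import VAT = 191252.90 × 20% = 38250.58

Import duty: CHF 18952.99; import VAT: CHF 38250.58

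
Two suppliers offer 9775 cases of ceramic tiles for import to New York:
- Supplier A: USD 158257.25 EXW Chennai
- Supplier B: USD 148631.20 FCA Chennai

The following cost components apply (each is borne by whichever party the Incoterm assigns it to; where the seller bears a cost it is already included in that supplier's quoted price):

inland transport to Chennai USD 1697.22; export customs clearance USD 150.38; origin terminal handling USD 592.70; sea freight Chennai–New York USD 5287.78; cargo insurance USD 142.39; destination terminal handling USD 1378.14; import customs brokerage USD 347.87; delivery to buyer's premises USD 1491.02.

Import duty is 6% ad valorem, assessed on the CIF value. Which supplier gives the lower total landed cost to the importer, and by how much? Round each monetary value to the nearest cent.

Supplier B is cheaper by USD 12162.07

Supplier A (EXW):
CIF value = EXW price + inland to port + export clearance + origin terminal + freight + insurance = 158257.25 + 1697.22 + 150.38 + 592.70 + 5287.78 + 142.39 = 166127.72
Import duty = 166127.72 × 6% = 9967.66
Buyer bears (A): 1697.22 + 150.38 + 592.70 + 5287.78 + 142.39 + 1378.14 + 347.87 + 1491.02 = 11087.50
Landed cost (A) = invoice 158257.25 + 11087.50 + duty 9967.66 = 179312.41
Supplier B (FCA):
CIF value = FCA price + origin terminal + freight + insurance = 148631.20 + 592.70 + 5287.78 + 142.39 = 154654.07
Import duty = 154654.07 × 6% = 9279.24
Buyer bears (B): 592.70 + 5287.78 + 142.39 + 1378.14 + 347.87 + 1491.02 = 9239.90
Landed cost (B) = invoice 148631.20 + 9239.90 + duty 9279.24 = 167150.34
Difference = |179312.41 − 167150.34| = 12162.07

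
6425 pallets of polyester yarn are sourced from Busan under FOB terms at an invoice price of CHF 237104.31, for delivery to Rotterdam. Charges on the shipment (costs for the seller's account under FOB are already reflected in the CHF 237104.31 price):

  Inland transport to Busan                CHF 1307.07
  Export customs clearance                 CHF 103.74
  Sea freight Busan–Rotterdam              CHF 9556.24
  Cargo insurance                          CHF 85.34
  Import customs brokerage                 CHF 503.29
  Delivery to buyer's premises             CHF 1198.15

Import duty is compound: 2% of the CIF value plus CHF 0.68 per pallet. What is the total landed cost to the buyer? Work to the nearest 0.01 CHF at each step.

Total landed cost: CHF 257751.25

FOB: the seller bears costs until goods are on board at the origin port; the buyer bears freight, insurance and all costs thereafter.
Already in the invoice (seller's account under FOB): inland to port, export clearance — exclude.
CIF value = FOB price + freight + insurance = 237104.31 + 9556.24 + 85.34 = 246745.89
Ad valorem component: 246745.89 × 2% = 4934.92
Specific component: 6425 × 0.68 = 4369.00
Import duty = 4934.92 + 4369.00 = 9303.92
Buyer bears: freight 9556.24 + insurance 85.34 + brokerage 503.29 + delivery 1198.15 + duty 9303.92 = 20646.94
Landed cost = invoice 237104.31 + 20646.94 = 257751.25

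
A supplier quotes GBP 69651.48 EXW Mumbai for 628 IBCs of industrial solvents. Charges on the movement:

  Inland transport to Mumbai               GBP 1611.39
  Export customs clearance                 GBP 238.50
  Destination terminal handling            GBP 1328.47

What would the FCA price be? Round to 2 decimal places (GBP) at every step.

Not relevant to the conversion: destination terminal — on the buyer under both terms; not part of either seller's price.
From EXW to FCA, the seller additionally bears: inland to port, export clearance.
FCA price = 69651.48 + 1611.39 + 238.50 = 71501.37

FCA price: GBP 71501.37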